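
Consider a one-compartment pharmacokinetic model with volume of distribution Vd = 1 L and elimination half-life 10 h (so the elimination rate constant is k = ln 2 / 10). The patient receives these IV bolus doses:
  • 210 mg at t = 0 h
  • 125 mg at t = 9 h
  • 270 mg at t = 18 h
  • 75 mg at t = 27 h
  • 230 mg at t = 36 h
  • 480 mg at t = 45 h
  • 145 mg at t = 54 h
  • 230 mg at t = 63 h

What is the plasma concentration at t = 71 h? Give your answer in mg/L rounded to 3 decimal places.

289.866 mg/L

k = ln 2 / 10 = 0.06931 per h
Dose 1 (210 mg at t=0 h): 210·exp(−0.06931·71) = 1.531 mg/L
Dose 2 (125 mg at t=9 h): 125·exp(−0.06931·62) = 1.700 mg/L
Dose 3 (270 mg at t=18 h): 270·exp(−0.06931·53) = 6.853 mg/L
Dose 4 (75 mg at t=27 h): 75·exp(−0.06931·44) = 3.552 mg/L
Dose 5 (230 mg at t=36 h): 230·exp(−0.06931·35) = 20.329 mg/L
Dose 6 (480 mg at t=45 h): 480·exp(−0.06931·26) = 79.170 mg/L
Dose 7 (145 mg at t=54 h): 145·exp(−0.06931·17) = 44.629 mg/L
Dose 8 (230 mg at t=63 h): 230·exp(−0.06931·8) = 132.100 mg/L
C(71) = 1.531 + 1.700 + 6.853 + 3.552 + 20.329 + 79.170 + 44.629 + 132.100 = 289.866 mg/L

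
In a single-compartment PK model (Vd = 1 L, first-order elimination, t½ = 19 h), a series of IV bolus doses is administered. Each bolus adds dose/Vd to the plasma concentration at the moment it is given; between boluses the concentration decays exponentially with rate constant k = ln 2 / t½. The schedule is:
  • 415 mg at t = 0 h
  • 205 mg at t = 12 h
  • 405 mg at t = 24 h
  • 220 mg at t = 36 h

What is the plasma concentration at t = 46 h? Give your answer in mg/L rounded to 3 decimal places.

k = ln 2 / 19 = 0.03648 per h
Dose 1 (415 mg at t=0 h): 415·exp(−0.03648·46) = 77.489 mg/L
Dose 2 (205 mg at t=12 h): 205·exp(−0.03648·34) = 59.302 mg/L
Dose 3 (405 mg at t=24 h): 405·exp(−0.03648·22) = 181.507 mg/L
Dose 4 (220 mg at t=36 h): 220·exp(−0.03648·10) = 152.752 mg/L
C(46) = 77.489 + 59.302 + 181.507 + 152.752 = 471.050 mg/L

471.050 mg/L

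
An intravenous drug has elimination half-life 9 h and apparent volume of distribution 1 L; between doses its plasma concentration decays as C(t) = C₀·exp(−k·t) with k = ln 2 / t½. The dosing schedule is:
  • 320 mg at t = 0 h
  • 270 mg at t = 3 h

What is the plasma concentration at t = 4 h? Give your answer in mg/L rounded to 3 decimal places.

k = ln 2 / 9 = 0.07702 per h
Dose 1 (320 mg at t=0 h): 320·exp(−0.07702·4) = 235.158 mg/L
Dose 2 (270 mg at t=3 h): 270·exp(−0.07702·1) = 249.986 mg/L
C(4) = 235.158 + 249.986 = 485.144 mg/L

485.144 mg/L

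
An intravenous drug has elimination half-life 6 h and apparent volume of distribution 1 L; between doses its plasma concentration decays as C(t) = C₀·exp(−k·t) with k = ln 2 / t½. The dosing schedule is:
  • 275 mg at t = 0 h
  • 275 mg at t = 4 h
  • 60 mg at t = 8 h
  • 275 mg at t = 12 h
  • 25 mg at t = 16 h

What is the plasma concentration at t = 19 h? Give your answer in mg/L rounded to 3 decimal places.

236.251 mg/L

k = ln 2 / 6 = 0.11552 per h
Dose 1 (275 mg at t=0 h): 275·exp(−0.11552·19) = 30.625 mg/L
Dose 2 (275 mg at t=4 h): 275·exp(−0.11552·15) = 48.614 mg/L
Dose 3 (60 mg at t=8 h): 60·exp(−0.11552·11) = 16.837 mg/L
Dose 4 (275 mg at t=12 h): 275·exp(−0.11552·7) = 122.499 mg/L
Dose 5 (25 mg at t=16 h): 25·exp(−0.11552·3) = 17.678 mg/L
C(19) = 30.625 + 48.614 + 16.837 + 122.499 + 17.678 = 236.251 mg/L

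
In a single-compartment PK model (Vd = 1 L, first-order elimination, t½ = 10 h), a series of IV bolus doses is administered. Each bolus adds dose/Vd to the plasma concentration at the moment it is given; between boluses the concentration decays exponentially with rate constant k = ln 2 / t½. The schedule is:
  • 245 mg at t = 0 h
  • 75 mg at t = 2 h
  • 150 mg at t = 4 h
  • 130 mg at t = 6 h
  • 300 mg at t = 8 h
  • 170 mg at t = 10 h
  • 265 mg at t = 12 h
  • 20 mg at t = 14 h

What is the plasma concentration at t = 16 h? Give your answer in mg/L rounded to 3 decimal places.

k = ln 2 / 10 = 0.06931 per h
Dose 1 (245 mg at t=0 h): 245·exp(−0.06931·16) = 80.820 mg/L
Dose 2 (75 mg at t=2 h): 75·exp(−0.06931·14) = 28.420 mg/L
Dose 3 (150 mg at t=4 h): 150·exp(−0.06931·12) = 65.291 mg/L
Dose 4 (130 mg at t=6 h): 130·exp(−0.06931·10) = 65.000 mg/L
Dose 5 (300 mg at t=8 h): 300·exp(−0.06931·8) = 172.305 mg/L
Dose 6 (170 mg at t=10 h): 170·exp(−0.06931·6) = 112.158 mg/L
Dose 7 (265 mg at t=12 h): 265·exp(−0.06931·4) = 200.832 mg/L
Dose 8 (20 mg at t=14 h): 20·exp(−0.06931·2) = 17.411 mg/L
C(16) = 80.820 + 28.420 + 65.291 + 65.000 + 172.305 + 112.158 + 200.832 + 17.411 = 742.237 mg/L

742.237 mg/L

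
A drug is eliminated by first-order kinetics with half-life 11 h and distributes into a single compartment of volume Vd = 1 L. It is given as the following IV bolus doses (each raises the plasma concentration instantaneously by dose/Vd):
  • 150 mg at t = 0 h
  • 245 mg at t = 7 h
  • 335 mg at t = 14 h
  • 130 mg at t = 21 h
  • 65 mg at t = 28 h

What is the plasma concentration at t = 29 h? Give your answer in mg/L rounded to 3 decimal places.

355.113 mg/L

k = ln 2 / 11 = 0.06301 per h
Dose 1 (150 mg at t=0 h): 150·exp(−0.06301·29) = 24.125 mg/L
Dose 2 (245 mg at t=7 h): 245·exp(−0.06301·22) = 61.250 mg/L
Dose 3 (335 mg at t=14 h): 335·exp(−0.06301·15) = 130.182 mg/L
Dose 4 (130 mg at t=21 h): 130·exp(−0.06301·8) = 78.526 mg/L
Dose 5 (65 mg at t=28 h): 65·exp(−0.06301·1) = 61.031 mg/L
C(29) = 24.125 + 61.250 + 130.182 + 78.526 + 61.031 = 355.113 mg/L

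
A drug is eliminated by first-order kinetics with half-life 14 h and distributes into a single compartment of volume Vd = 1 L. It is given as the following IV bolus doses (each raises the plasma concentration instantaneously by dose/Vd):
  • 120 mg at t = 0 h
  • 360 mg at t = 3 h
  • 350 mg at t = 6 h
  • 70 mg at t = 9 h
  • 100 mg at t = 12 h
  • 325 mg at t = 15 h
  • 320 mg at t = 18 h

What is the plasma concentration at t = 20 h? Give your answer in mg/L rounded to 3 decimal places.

k = ln 2 / 14 = 0.04951 per h
Dose 1 (120 mg at t=0 h): 120·exp(−0.04951·20) = 44.580 mg/L
Dose 2 (360 mg at t=3 h): 360·exp(−0.04951·17) = 155.155 mg/L
Dose 3 (350 mg at t=6 h): 350·exp(−0.04951·14) = 175.000 mg/L
Dose 4 (70 mg at t=9 h): 70·exp(−0.04951·11) = 40.605 mg/L
Dose 5 (100 mg at t=12 h): 100·exp(−0.04951·8) = 67.295 mg/L
Dose 6 (325 mg at t=15 h): 325·exp(−0.04951·5) = 253.730 mg/L
Dose 7 (320 mg at t=18 h): 320·exp(−0.04951·2) = 289.832 mg/L
C(20) = 44.580 + 155.155 + 175.000 + 40.605 + 67.295 + 253.730 + 289.832 = 1026.197 mg/L

1026.197 mg/L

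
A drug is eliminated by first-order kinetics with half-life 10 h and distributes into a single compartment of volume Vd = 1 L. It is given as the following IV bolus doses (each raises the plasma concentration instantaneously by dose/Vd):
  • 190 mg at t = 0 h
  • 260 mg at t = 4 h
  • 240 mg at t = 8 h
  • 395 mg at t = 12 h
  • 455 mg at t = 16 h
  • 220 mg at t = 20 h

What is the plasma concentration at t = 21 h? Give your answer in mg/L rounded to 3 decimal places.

960.490 mg/L

k = ln 2 / 10 = 0.06931 per h
Dose 1 (190 mg at t=0 h): 190·exp(−0.06931·21) = 44.319 mg/L
Dose 2 (260 mg at t=4 h): 260·exp(−0.06931·17) = 80.024 mg/L
Dose 3 (240 mg at t=8 h): 240·exp(−0.06931·13) = 97.470 mg/L
Dose 4 (395 mg at t=12 h): 395·exp(−0.06931·9) = 211.675 mg/L
Dose 5 (455 mg at t=16 h): 455·exp(−0.06931·5) = 321.734 mg/L
Dose 6 (220 mg at t=20 h): 220·exp(−0.06931·1) = 205.267 mg/L
C(21) = 44.319 + 80.024 + 97.470 + 211.675 + 321.734 + 205.267 = 960.490 mg/L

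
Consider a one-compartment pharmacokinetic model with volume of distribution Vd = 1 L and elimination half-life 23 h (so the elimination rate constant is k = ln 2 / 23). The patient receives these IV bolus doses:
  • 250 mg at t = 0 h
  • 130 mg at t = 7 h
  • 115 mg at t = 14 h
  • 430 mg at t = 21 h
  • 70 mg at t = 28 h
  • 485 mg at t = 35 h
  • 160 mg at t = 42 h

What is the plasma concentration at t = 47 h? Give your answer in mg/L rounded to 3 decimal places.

k = ln 2 / 23 = 0.03014 per h
Dose 1 (250 mg at t=0 h): 250·exp(−0.03014·47) = 60.645 mg/L
Dose 2 (130 mg at t=7 h): 130·exp(−0.03014·40) = 38.942 mg/L
Dose 3 (115 mg at t=14 h): 115·exp(−0.03014·33) = 42.539 mg/L
Dose 4 (430 mg at t=21 h): 430·exp(−0.03014·26) = 196.415 mg/L
Dose 5 (70 mg at t=28 h): 70·exp(−0.03014·19) = 39.484 mg/L
Dose 6 (485 mg at t=35 h): 485·exp(−0.03014·12) = 337.818 mg/L
Dose 7 (160 mg at t=42 h): 160·exp(−0.03014·5) = 137.619 mg/L
C(47) = 60.645 + 38.942 + 42.539 + 196.415 + 39.484 + 337.818 + 137.619 = 853.460 mg/L

853.460 mg/L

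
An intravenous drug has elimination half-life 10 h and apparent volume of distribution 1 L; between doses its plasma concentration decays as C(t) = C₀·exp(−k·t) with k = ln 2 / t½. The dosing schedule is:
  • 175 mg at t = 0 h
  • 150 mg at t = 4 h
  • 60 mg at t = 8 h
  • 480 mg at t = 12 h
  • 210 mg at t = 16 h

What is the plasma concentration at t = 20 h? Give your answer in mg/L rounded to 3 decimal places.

k = ln 2 / 10 = 0.06931 per h
Dose 1 (175 mg at t=0 h): 175·exp(−0.06931·20) = 43.750 mg/L
Dose 2 (150 mg at t=4 h): 150·exp(−0.06931·16) = 49.482 mg/L
Dose 3 (60 mg at t=8 h): 60·exp(−0.06931·12) = 26.117 mg/L
Dose 4 (480 mg at t=12 h): 480·exp(−0.06931·8) = 275.688 mg/L
Dose 5 (210 mg at t=16 h): 210·exp(−0.06931·4) = 159.150 mg/L
C(20) = 43.750 + 49.482 + 26.117 + 275.688 + 159.150 = 554.186 mg/L

554.186 mg/L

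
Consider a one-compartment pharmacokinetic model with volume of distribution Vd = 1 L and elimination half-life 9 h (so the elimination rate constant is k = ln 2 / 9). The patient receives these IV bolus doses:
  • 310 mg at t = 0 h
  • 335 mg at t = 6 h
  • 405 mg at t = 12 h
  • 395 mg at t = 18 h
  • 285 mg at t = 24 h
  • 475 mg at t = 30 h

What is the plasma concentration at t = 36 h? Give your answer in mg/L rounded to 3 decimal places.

627.478 mg/L

k = ln 2 / 9 = 0.07702 per h
Dose 1 (310 mg at t=0 h): 310·exp(−0.07702·36) = 19.375 mg/L
Dose 2 (335 mg at t=6 h): 335·exp(−0.07702·30) = 33.236 mg/L
Dose 3 (405 mg at t=12 h): 405·exp(−0.07702·24) = 63.784 mg/L
Dose 4 (395 mg at t=18 h): 395·exp(−0.07702·18) = 98.750 mg/L
Dose 5 (285 mg at t=24 h): 285·exp(−0.07702·12) = 113.102 mg/L
Dose 6 (475 mg at t=30 h): 475·exp(−0.07702·6) = 299.231 mg/L
C(36) = 19.375 + 33.236 + 63.784 + 98.750 + 113.102 + 299.231 = 627.478 mg/L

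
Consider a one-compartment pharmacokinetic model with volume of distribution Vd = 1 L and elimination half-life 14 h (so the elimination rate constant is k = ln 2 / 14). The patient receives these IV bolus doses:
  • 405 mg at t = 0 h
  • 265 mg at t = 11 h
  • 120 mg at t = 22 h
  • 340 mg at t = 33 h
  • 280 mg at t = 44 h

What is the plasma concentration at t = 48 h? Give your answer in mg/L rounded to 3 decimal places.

504.648 mg/L

k = ln 2 / 14 = 0.04951 per h
Dose 1 (405 mg at t=0 h): 405·exp(−0.04951·48) = 37.614 mg/L
Dose 2 (265 mg at t=11 h): 265·exp(−0.04951·37) = 42.429 mg/L
Dose 3 (120 mg at t=22 h): 120·exp(−0.04951·26) = 33.123 mg/L
Dose 4 (340 mg at t=33 h): 340·exp(−0.04951·15) = 161.788 mg/L
Dose 5 (280 mg at t=44 h): 280·exp(−0.04951·4) = 229.694 mg/L
C(48) = 37.614 + 42.429 + 33.123 + 161.788 + 229.694 = 504.648 mg/L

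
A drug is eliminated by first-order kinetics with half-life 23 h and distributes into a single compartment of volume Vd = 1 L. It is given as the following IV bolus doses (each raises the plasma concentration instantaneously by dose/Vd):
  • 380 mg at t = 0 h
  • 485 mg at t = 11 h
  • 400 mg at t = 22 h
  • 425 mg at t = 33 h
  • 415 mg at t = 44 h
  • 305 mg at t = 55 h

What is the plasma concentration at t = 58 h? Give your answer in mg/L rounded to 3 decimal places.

1069.849 mg/L

k = ln 2 / 23 = 0.03014 per h
Dose 1 (380 mg at t=0 h): 380·exp(−0.03014·58) = 66.171 mg/L
Dose 2 (485 mg at t=11 h): 485·exp(−0.03014·47) = 117.650 mg/L
Dose 3 (400 mg at t=22 h): 400·exp(−0.03014·36) = 135.171 mg/L
Dose 4 (425 mg at t=33 h): 425·exp(−0.03014·25) = 200.070 mg/L
Dose 5 (415 mg at t=44 h): 415·exp(−0.03014·14) = 272.153 mg/L
Dose 6 (305 mg at t=55 h): 305·exp(−0.03014·3) = 278.635 mg/L
C(58) = 66.171 + 117.650 + 135.171 + 200.070 + 272.153 + 278.635 = 1069.849 mg/L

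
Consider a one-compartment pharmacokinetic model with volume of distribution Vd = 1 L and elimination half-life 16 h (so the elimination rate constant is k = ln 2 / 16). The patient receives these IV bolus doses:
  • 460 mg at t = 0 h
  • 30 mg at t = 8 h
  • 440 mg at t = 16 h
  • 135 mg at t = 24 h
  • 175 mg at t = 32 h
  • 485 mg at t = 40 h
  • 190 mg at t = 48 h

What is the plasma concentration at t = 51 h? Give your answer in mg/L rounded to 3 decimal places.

738.486 mg/L

k = ln 2 / 16 = 0.04332 per h
Dose 1 (460 mg at t=0 h): 460·exp(−0.04332·51) = 50.492 mg/L
Dose 2 (30 mg at t=8 h): 30·exp(−0.04332·43) = 4.657 mg/L
Dose 3 (440 mg at t=16 h): 440·exp(−0.04332·35) = 96.594 mg/L
Dose 4 (135 mg at t=24 h): 135·exp(−0.04332·27) = 41.913 mg/L
Dose 5 (175 mg at t=32 h): 175·exp(−0.04332·19) = 76.836 mg/L
Dose 6 (485 mg at t=40 h): 485·exp(−0.04332·11) = 301.151 mg/L
Dose 7 (190 mg at t=48 h): 190·exp(−0.04332·3) = 166.844 mg/L
C(51) = 50.492 + 4.657 + 96.594 + 41.913 + 76.836 + 301.151 + 166.844 = 738.486 mg/L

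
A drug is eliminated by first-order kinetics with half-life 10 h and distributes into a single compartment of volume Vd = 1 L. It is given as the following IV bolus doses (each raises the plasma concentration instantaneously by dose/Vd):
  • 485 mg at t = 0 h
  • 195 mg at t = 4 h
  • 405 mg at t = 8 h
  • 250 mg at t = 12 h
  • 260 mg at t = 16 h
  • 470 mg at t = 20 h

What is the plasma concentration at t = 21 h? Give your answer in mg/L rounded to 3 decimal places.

1093.975 mg/L

k = ln 2 / 10 = 0.06931 per h
Dose 1 (485 mg at t=0 h): 485·exp(−0.06931·21) = 113.130 mg/L
Dose 2 (195 mg at t=4 h): 195·exp(−0.06931·17) = 60.018 mg/L
Dose 3 (405 mg at t=8 h): 405·exp(−0.06931·13) = 164.481 mg/L
Dose 4 (250 mg at t=12 h): 250·exp(−0.06931·9) = 133.972 mg/L
Dose 5 (260 mg at t=16 h): 260·exp(−0.06931·5) = 183.848 mg/L
Dose 6 (470 mg at t=20 h): 470·exp(−0.06931·1) = 438.526 mg/L
C(21) = 113.130 + 60.018 + 164.481 + 133.972 + 183.848 + 438.526 = 1093.975 mg/L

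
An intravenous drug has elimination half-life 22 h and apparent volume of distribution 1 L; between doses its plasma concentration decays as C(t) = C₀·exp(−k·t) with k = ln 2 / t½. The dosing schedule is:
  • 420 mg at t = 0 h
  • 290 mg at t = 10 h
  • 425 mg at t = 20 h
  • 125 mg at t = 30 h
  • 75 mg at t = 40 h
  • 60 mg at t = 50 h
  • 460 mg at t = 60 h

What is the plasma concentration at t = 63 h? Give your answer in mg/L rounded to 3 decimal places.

760.834 mg/L

k = ln 2 / 22 = 0.03151 per h
Dose 1 (420 mg at t=0 h): 420·exp(−0.03151·63) = 57.704 mg/L
Dose 2 (290 mg at t=10 h): 290·exp(−0.03151·53) = 54.600 mg/L
Dose 3 (425 mg at t=20 h): 425·exp(−0.03151·43) = 109.651 mg/L
Dose 4 (125 mg at t=30 h): 125·exp(−0.03151·33) = 44.194 mg/L
Dose 5 (75 mg at t=40 h): 75·exp(−0.03151·23) = 36.337 mg/L
Dose 6 (60 mg at t=50 h): 60·exp(−0.03151·13) = 39.835 mg/L
Dose 7 (460 mg at t=60 h): 460·exp(−0.03151·3) = 418.512 mg/L
C(63) = 57.704 + 54.600 + 109.651 + 44.194 + 36.337 + 39.835 + 418.512 = 760.834 mg/L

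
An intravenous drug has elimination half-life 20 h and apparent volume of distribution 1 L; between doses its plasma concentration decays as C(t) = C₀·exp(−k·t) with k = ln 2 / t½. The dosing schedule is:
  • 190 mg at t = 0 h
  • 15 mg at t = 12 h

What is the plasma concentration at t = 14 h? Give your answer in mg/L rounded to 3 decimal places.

130.954 mg/L

k = ln 2 / 20 = 0.03466 per h
Dose 1 (190 mg at t=0 h): 190·exp(−0.03466·14) = 116.959 mg/L
Dose 2 (15 mg at t=12 h): 15·exp(−0.03466·2) = 13.995 mg/L
C(14) = 116.959 + 13.995 = 130.954 mg/L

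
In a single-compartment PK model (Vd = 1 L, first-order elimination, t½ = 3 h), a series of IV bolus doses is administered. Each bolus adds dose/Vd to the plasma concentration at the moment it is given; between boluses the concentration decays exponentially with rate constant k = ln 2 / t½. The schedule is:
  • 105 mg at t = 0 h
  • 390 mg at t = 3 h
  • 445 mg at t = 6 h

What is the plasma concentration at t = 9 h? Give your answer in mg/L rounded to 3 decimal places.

k = ln 2 / 3 = 0.23105 per h
Dose 1 (105 mg at t=0 h): 105·exp(−0.23105·9) = 13.125 mg/L
Dose 2 (390 mg at t=3 h): 390·exp(−0.23105·6) = 97.500 mg/L
Dose 3 (445 mg at t=6 h): 445·exp(−0.23105·3) = 222.500 mg/L
C(9) = 13.125 + 97.500 + 222.500 = 333.125 mg/L

333.125 mg/L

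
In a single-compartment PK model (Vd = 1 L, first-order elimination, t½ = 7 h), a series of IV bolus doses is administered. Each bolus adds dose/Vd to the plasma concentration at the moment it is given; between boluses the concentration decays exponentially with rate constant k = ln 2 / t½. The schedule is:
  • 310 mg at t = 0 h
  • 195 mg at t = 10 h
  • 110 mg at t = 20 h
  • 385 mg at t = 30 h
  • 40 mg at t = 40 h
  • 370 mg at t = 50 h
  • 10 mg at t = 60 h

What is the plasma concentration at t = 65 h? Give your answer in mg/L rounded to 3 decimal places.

k = ln 2 / 7 = 0.09902 per h
Dose 1 (310 mg at t=0 h): 310·exp(−0.09902·65) = 0.497 mg/L
Dose 2 (195 mg at t=10 h): 195·exp(−0.09902·55) = 0.841 mg/L
Dose 3 (110 mg at t=20 h): 110·exp(−0.09902·45) = 1.277 mg/L
Dose 4 (385 mg at t=30 h): 385·exp(−0.09902·35) = 12.031 mg/L
Dose 5 (40 mg at t=40 h): 40·exp(−0.09902·25) = 3.365 mg/L
Dose 6 (370 mg at t=50 h): 370·exp(−0.09902·15) = 83.779 mg/L
Dose 7 (10 mg at t=60 h): 10·exp(−0.09902·5) = 6.095 mg/L
C(65) = 0.497 + 0.841 + 1.277 + 12.031 + 3.365 + 83.779 + 6.095 = 107.885 mg/L

107.885 mg/L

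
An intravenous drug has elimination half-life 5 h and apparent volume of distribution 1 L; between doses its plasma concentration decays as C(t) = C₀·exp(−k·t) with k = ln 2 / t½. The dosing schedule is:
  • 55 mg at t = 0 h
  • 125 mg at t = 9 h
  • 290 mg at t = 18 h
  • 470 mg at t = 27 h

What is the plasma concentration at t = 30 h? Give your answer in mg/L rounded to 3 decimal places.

372.690 mg/L

k = ln 2 / 5 = 0.13863 per h
Dose 1 (55 mg at t=0 h): 55·exp(−0.13863·30) = 0.859 mg/L
Dose 2 (125 mg at t=9 h): 125·exp(−0.13863·21) = 6.801 mg/L
Dose 3 (290 mg at t=18 h): 290·exp(−0.13863·12) = 54.945 mg/L
Dose 4 (470 mg at t=27 h): 470·exp(−0.13863·3) = 310.084 mg/L
C(30) = 0.859 + 6.801 + 54.945 + 310.084 = 372.690 mg/L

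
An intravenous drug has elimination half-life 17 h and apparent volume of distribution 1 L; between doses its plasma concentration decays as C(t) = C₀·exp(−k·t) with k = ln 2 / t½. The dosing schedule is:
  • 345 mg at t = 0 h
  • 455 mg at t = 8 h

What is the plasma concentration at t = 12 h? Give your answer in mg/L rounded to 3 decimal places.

k = ln 2 / 17 = 0.04077 per h
Dose 1 (345 mg at t=0 h): 345·exp(−0.04077·12) = 211.508 mg/L
Dose 2 (455 mg at t=8 h): 455·exp(−0.04077·4) = 386.528 mg/L
C(12) = 211.508 + 386.528 = 598.036 mg/L

598.036 mg/L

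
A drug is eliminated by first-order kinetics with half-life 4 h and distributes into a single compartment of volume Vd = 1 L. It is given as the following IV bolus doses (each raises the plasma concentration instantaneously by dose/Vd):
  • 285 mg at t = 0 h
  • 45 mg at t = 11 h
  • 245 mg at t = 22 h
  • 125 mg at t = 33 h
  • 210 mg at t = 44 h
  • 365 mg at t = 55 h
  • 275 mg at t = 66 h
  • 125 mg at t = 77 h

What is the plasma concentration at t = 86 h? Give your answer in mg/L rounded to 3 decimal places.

36.729 mg/L

k = ln 2 / 4 = 0.17329 per h
Dose 1 (285 mg at t=0 h): 285·exp(−0.17329·86) = 0.000 mg/L
Dose 2 (45 mg at t=11 h): 45·exp(−0.17329·75) = 0.000 mg/L
Dose 3 (245 mg at t=22 h): 245·exp(−0.17329·64) = 0.004 mg/L
Dose 4 (125 mg at t=33 h): 125·exp(−0.17329·53) = 0.013 mg/L
Dose 5 (210 mg at t=44 h): 210·exp(−0.17329·42) = 0.145 mg/L
Dose 6 (365 mg at t=55 h): 365·exp(−0.17329·31) = 1.696 mg/L
Dose 7 (275 mg at t=66 h): 275·exp(−0.17329·20) = 8.594 mg/L
Dose 8 (125 mg at t=77 h): 125·exp(−0.17329·9) = 26.278 mg/L
C(86) = 0.000 + 0.000 + 0.004 + 0.013 + 0.145 + 1.696 + 8.594 + 26.278 = 36.729 mg/L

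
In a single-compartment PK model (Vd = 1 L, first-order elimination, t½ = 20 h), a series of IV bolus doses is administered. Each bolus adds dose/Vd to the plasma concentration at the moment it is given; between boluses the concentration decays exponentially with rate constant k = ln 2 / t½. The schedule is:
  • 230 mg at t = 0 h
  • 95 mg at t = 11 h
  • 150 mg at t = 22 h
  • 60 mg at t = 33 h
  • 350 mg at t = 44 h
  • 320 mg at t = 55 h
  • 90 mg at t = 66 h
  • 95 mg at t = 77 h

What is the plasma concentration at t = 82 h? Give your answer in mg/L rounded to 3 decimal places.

k = ln 2 / 20 = 0.03466 per h
Dose 1 (230 mg at t=0 h): 230·exp(−0.03466·82) = 13.412 mg/L
Dose 2 (95 mg at t=11 h): 95·exp(−0.03466·71) = 8.111 mg/L
Dose 3 (150 mg at t=22 h): 150·exp(−0.03466·60) = 18.750 mg/L
Dose 4 (60 mg at t=33 h): 60·exp(−0.03466·49) = 10.981 mg/L
Dose 5 (350 mg at t=44 h): 350·exp(−0.03466·38) = 93.780 mg/L
Dose 6 (320 mg at t=55 h): 320·exp(−0.03466·27) = 125.533 mg/L
Dose 7 (90 mg at t=66 h): 90·exp(−0.03466·16) = 51.691 mg/L
Dose 8 (95 mg at t=77 h): 95·exp(−0.03466·5) = 79.885 mg/L
C(82) = 13.412 + 8.111 + 18.750 + 10.981 + 93.780 + 125.533 + 51.691 + 79.885 = 402.144 mg/L

402.144 mg/L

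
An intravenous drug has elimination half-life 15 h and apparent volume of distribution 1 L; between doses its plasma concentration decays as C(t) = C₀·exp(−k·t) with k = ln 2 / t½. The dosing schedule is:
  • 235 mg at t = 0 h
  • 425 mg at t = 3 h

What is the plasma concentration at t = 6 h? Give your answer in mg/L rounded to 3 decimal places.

k = ln 2 / 15 = 0.04621 per h
Dose 1 (235 mg at t=0 h): 235·exp(−0.04621·6) = 178.097 mg/L
Dose 2 (425 mg at t=3 h): 425·exp(−0.04621·3) = 369.984 mg/L
C(6) = 178.097 + 369.984 = 548.081 mg/L

548.081 mg/L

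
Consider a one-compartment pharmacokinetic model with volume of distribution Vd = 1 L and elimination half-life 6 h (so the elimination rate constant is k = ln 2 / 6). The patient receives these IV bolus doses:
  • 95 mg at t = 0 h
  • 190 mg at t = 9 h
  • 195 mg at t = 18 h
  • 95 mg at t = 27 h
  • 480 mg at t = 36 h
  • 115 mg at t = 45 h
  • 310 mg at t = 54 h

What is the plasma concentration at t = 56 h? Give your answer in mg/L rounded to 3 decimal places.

332.671 mg/L

k = ln 2 / 6 = 0.11552 per h
Dose 1 (95 mg at t=0 h): 95·exp(−0.11552·56) = 0.147 mg/L
Dose 2 (190 mg at t=9 h): 190·exp(−0.11552·47) = 0.833 mg/L
Dose 3 (195 mg at t=18 h): 195·exp(−0.11552·38) = 2.418 mg/L
Dose 4 (95 mg at t=27 h): 95·exp(−0.11552·29) = 3.332 mg/L
Dose 5 (480 mg at t=36 h): 480·exp(−0.11552·20) = 47.622 mg/L
Dose 6 (115 mg at t=45 h): 115·exp(−0.11552·11) = 32.271 mg/L
Dose 7 (310 mg at t=54 h): 310·exp(−0.11552·2) = 246.047 mg/L
C(56) = 0.147 + 0.833 + 2.418 + 3.332 + 47.622 + 32.271 + 246.047 = 332.671 mg/L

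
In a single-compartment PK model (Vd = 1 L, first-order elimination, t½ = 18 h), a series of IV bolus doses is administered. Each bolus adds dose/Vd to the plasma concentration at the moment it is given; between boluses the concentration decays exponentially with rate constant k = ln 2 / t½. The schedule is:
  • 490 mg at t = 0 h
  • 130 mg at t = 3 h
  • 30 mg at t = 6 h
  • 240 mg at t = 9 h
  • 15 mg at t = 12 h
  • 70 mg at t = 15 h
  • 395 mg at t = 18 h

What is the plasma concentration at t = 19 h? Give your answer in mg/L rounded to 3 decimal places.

938.970 mg/L

k = ln 2 / 18 = 0.03851 per h
Dose 1 (490 mg at t=0 h): 490·exp(−0.03851·19) = 235.745 mg/L
Dose 2 (130 mg at t=3 h): 130·exp(−0.03851·16) = 70.204 mg/L
Dose 3 (30 mg at t=6 h): 30·exp(−0.03851·13) = 18.185 mg/L
Dose 4 (240 mg at t=9 h): 240·exp(−0.03851·10) = 163.295 mg/L
Dose 5 (15 mg at t=12 h): 15·exp(−0.03851·7) = 11.456 mg/L
Dose 6 (70 mg at t=15 h): 70·exp(−0.03851·4) = 60.007 mg/L
Dose 7 (395 mg at t=18 h): 395·exp(−0.03851·1) = 380.078 mg/L
C(19) = 235.745 + 70.204 + 18.185 + 163.295 + 11.456 + 60.007 + 380.078 = 938.970 mg/L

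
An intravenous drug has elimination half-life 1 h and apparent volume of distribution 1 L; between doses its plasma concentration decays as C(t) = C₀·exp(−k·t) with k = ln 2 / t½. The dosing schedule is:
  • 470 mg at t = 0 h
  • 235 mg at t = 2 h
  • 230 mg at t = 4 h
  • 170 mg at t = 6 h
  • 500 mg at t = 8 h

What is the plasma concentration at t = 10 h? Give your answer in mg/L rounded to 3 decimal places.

140.596 mg/L

k = ln 2 / 1 = 0.69315 per h
Dose 1 (470 mg at t=0 h): 470·exp(−0.69315·10) = 0.459 mg/L
Dose 2 (235 mg at t=2 h): 235·exp(−0.69315·8) = 0.918 mg/L
Dose 3 (230 mg at t=4 h): 230·exp(−0.69315·6) = 3.594 mg/L
Dose 4 (170 mg at t=6 h): 170·exp(−0.69315·4) = 10.625 mg/L
Dose 5 (500 mg at t=8 h): 500·exp(−0.69315·2) = 125.000 mg/L
C(10) = 0.459 + 0.918 + 3.594 + 10.625 + 125.000 = 140.596 mg/L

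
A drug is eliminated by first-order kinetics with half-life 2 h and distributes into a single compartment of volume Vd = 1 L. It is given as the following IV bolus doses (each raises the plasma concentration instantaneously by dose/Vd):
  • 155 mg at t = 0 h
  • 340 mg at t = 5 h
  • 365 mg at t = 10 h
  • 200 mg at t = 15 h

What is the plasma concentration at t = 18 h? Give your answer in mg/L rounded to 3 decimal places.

k = ln 2 / 2 = 0.34657 per h
Dose 1 (155 mg at t=0 h): 155·exp(−0.34657·18) = 0.303 mg/L
Dose 2 (340 mg at t=5 h): 340·exp(−0.34657·13) = 3.757 mg/L
Dose 3 (365 mg at t=10 h): 365·exp(−0.34657·8) = 22.812 mg/L
Dose 4 (200 mg at t=15 h): 200·exp(−0.34657·3) = 70.711 mg/L
C(18) = 0.303 + 3.757 + 22.812 + 70.711 = 97.582 mg/L

97.582 mg/L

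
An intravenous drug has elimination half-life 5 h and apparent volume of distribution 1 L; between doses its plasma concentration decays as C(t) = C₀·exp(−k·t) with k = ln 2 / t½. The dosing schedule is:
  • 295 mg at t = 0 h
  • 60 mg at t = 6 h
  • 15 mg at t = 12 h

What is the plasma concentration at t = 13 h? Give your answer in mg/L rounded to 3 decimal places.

k = ln 2 / 5 = 0.13863 per h
Dose 1 (295 mg at t=0 h): 295·exp(−0.13863·13) = 48.657 mg/L
Dose 2 (60 mg at t=6 h): 60·exp(−0.13863·7) = 22.736 mg/L
Dose 3 (15 mg at t=12 h): 15·exp(−0.13863·1) = 13.058 mg/L
C(13) = 48.657 + 22.736 + 13.058 = 84.451 mg/L

84.451 mg/L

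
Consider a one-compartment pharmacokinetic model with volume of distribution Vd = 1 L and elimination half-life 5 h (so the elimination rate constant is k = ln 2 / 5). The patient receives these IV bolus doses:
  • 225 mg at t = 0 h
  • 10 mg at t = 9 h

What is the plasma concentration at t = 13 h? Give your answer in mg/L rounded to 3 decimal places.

42.855 mg/L

k = ln 2 / 5 = 0.13863 per h
Dose 1 (225 mg at t=0 h): 225·exp(−0.13863·13) = 37.111 mg/L
Dose 2 (10 mg at t=9 h): 10·exp(−0.13863·4) = 5.743 mg/L
C(13) = 37.111 + 5.743 = 42.855 mg/L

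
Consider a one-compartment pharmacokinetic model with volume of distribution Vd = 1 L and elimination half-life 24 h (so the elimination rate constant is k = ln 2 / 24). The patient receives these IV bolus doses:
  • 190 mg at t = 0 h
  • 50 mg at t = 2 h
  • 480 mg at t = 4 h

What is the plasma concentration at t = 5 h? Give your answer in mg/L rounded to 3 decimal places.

676.637 mg/L

k = ln 2 / 24 = 0.02888 per h
Dose 1 (190 mg at t=0 h): 190·exp(−0.02888·5) = 164.452 mg/L
Dose 2 (50 mg at t=2 h): 50·exp(−0.02888·3) = 45.850 mg/L
Dose 3 (480 mg at t=4 h): 480·exp(−0.02888·1) = 466.335 mg/L
C(5) = 164.452 + 45.850 + 466.335 = 676.637 mg/L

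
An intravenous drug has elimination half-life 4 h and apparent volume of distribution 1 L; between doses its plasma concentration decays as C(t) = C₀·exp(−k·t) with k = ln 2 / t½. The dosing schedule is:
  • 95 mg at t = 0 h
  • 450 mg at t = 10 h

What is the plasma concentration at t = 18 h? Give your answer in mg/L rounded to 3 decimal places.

k = ln 2 / 4 = 0.17329 per h
Dose 1 (95 mg at t=0 h): 95·exp(−0.17329·18) = 4.198 mg/L
Dose 2 (450 mg at t=10 h): 450·exp(−0.17329·8) = 112.500 mg/L
C(18) = 4.198 + 112.500 = 116.698 mg/L

116.698 mg/L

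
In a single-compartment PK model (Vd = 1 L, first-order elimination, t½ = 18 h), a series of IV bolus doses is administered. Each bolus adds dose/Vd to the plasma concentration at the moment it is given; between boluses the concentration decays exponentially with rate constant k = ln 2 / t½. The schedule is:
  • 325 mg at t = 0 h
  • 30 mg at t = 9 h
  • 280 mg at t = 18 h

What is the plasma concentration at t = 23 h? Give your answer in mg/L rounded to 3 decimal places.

382.499 mg/L

k = ln 2 / 18 = 0.03851 per h
Dose 1 (325 mg at t=0 h): 325·exp(−0.03851·23) = 134.040 mg/L
Dose 2 (30 mg at t=9 h): 30·exp(−0.03851·14) = 17.498 mg/L
Dose 3 (280 mg at t=18 h): 280·exp(−0.03851·5) = 230.961 mg/L
C(23) = 134.040 + 17.498 + 230.961 = 382.499 mg/L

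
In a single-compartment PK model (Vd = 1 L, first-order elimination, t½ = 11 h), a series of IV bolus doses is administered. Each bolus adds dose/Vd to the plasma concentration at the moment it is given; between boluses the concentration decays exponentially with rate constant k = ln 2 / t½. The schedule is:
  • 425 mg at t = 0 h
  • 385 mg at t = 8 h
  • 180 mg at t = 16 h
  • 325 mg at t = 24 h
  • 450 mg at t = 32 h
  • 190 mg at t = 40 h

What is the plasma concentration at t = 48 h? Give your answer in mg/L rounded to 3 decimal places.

k = ln 2 / 11 = 0.06301 per h
Dose 1 (425 mg at t=0 h): 425·exp(−0.06301·48) = 20.644 mg/L
Dose 2 (385 mg at t=8 h): 385·exp(−0.06301·40) = 30.960 mg/L
Dose 3 (180 mg at t=16 h): 180·exp(−0.06301·32) = 23.963 mg/L
Dose 4 (325 mg at t=24 h): 325·exp(−0.06301·24) = 71.629 mg/L
Dose 5 (450 mg at t=32 h): 450·exp(−0.06301·16) = 164.192 mg/L
Dose 6 (190 mg at t=40 h): 190·exp(−0.06301·8) = 114.768 mg/L
C(48) = 20.644 + 30.960 + 23.963 + 71.629 + 164.192 + 114.768 = 426.158 mg/L

426.158 mg/L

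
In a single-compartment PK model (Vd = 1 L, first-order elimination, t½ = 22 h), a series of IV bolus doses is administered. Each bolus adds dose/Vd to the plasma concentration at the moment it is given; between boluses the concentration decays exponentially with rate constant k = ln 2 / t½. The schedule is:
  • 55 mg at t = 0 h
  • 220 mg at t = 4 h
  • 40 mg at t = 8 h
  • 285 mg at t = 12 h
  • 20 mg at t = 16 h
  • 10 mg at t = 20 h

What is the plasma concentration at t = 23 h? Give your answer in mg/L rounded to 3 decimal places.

k = ln 2 / 22 = 0.03151 per h
Dose 1 (55 mg at t=0 h): 55·exp(−0.03151·23) = 26.647 mg/L
Dose 2 (220 mg at t=4 h): 220·exp(−0.03151·19) = 120.904 mg/L
Dose 3 (40 mg at t=8 h): 40·exp(−0.03151·15) = 24.935 mg/L
Dose 4 (285 mg at t=12 h): 285·exp(−0.03151·11) = 201.525 mg/L
Dose 5 (20 mg at t=16 h): 20·exp(−0.03151·7) = 16.042 mg/L
Dose 6 (10 mg at t=20 h): 10·exp(−0.03151·3) = 9.098 mg/L
C(23) = 26.647 + 120.904 + 24.935 + 201.525 + 16.042 + 9.098 = 399.152 mg/L

399.152 mg/L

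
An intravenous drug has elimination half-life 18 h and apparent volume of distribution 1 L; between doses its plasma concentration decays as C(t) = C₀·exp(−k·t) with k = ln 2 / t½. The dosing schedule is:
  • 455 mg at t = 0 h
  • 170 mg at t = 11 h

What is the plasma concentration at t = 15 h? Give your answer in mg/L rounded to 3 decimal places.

401.092 mg/L

k = ln 2 / 18 = 0.03851 per h
Dose 1 (455 mg at t=0 h): 455·exp(−0.03851·15) = 255.360 mg/L
Dose 2 (170 mg at t=11 h): 170·exp(−0.03851·4) = 145.731 mg/L
C(15) = 255.360 + 145.731 = 401.092 mg/L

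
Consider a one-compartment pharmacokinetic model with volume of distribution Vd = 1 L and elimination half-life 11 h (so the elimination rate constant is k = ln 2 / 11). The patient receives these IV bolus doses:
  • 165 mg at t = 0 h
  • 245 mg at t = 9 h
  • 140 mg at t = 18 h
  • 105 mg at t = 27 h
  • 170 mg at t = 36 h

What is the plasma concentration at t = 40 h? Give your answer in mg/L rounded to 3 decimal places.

k = ln 2 / 11 = 0.06301 per h
Dose 1 (165 mg at t=0 h): 165·exp(−0.06301·40) = 13.269 mg/L
Dose 2 (245 mg at t=9 h): 245·exp(−0.06301·31) = 34.738 mg/L
Dose 3 (140 mg at t=18 h): 140·exp(−0.06301·22) = 35.000 mg/L
Dose 4 (105 mg at t=27 h): 105·exp(−0.06301·13) = 46.284 mg/L
Dose 5 (170 mg at t=36 h): 170·exp(−0.06301·4) = 132.125 mg/L
C(40) = 13.269 + 34.738 + 35.000 + 46.284 + 132.125 = 261.415 mg/L

261.415 mg/L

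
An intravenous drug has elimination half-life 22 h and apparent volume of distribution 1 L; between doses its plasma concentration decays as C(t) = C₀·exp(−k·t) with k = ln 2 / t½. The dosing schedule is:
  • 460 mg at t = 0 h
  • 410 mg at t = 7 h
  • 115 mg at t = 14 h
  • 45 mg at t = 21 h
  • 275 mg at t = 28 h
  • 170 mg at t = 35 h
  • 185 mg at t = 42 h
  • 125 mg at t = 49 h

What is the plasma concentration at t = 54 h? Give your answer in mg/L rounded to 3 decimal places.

673.880 mg/L

k = ln 2 / 22 = 0.03151 per h
Dose 1 (460 mg at t=0 h): 460·exp(−0.03151·54) = 83.920 mg/L
Dose 2 (410 mg at t=7 h): 410·exp(−0.03151·47) = 93.255 mg/L
Dose 3 (115 mg at t=14 h): 115·exp(−0.03151·40) = 32.611 mg/L
Dose 4 (45 mg at t=21 h): 45·exp(−0.03151·33) = 15.910 mg/L
Dose 5 (275 mg at t=28 h): 275·exp(−0.03151·26) = 121.219 mg/L
Dose 6 (170 mg at t=35 h): 170·exp(−0.03151·19) = 93.426 mg/L
Dose 7 (185 mg at t=42 h): 185·exp(−0.03151·12) = 126.757 mg/L
Dose 8 (125 mg at t=49 h): 125·exp(−0.03151·5) = 106.781 mg/L
C(54) = 83.920 + 93.255 + 32.611 + 15.910 + 121.219 + 93.426 + 126.757 + 106.781 = 673.880 mg/L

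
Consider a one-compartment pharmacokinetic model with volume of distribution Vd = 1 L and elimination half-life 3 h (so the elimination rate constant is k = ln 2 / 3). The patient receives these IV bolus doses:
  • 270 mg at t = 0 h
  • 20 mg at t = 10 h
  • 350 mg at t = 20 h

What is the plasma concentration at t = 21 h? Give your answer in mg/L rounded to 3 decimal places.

281.479 mg/L

k = ln 2 / 3 = 0.23105 per h
Dose 1 (270 mg at t=0 h): 270·exp(−0.23105·21) = 2.109 mg/L
Dose 2 (20 mg at t=10 h): 20·exp(−0.23105·11) = 1.575 mg/L
Dose 3 (350 mg at t=20 h): 350·exp(−0.23105·1) = 277.795 mg/L
C(21) = 2.109 + 1.575 + 277.795 = 281.479 mg/L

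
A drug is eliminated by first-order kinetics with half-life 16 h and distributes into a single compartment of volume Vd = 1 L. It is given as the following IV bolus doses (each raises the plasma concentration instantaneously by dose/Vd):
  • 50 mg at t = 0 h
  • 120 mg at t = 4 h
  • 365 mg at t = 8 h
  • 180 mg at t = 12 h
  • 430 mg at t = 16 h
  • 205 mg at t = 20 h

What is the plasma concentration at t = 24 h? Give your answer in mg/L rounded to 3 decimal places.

k = ln 2 / 16 = 0.04332 per h
Dose 1 (50 mg at t=0 h): 50·exp(−0.04332·24) = 17.678 mg/L
Dose 2 (120 mg at t=4 h): 120·exp(−0.04332·20) = 50.454 mg/L
Dose 3 (365 mg at t=8 h): 365·exp(−0.04332·16) = 182.500 mg/L
Dose 4 (180 mg at t=12 h): 180·exp(−0.04332·12) = 107.029 mg/L
Dose 5 (430 mg at t=16 h): 430·exp(−0.04332·8) = 304.056 mg/L
Dose 6 (205 mg at t=20 h): 205·exp(−0.04332·4) = 172.384 mg/L
C(24) = 17.678 + 50.454 + 182.500 + 107.029 + 304.056 + 172.384 = 834.100 mg/L

834.100 mg/L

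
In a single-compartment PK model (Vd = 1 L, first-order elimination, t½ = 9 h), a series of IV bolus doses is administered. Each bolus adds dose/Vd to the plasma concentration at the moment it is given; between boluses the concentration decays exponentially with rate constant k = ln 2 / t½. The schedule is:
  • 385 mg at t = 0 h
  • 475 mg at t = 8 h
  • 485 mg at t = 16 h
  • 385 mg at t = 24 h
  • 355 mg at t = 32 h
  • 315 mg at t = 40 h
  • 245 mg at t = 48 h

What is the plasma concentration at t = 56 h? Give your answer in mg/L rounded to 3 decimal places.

k = ln 2 / 9 = 0.07702 per h
Dose 1 (385 mg at t=0 h): 385·exp(−0.07702·56) = 5.157 mg/L
Dose 2 (475 mg at t=8 h): 475·exp(−0.07702·48) = 11.781 mg/L
Dose 3 (485 mg at t=16 h): 485·exp(−0.07702·40) = 22.276 mg/L
Dose 4 (385 mg at t=24 h): 385·exp(−0.07702·32) = 32.744 mg/L
Dose 5 (355 mg at t=32 h): 355·exp(−0.07702·24) = 55.909 mg/L
Dose 6 (315 mg at t=40 h): 315·exp(−0.07702·16) = 91.864 mg/L
Dose 7 (245 mg at t=48 h): 245·exp(−0.07702·8) = 132.307 mg/L
C(56) = 5.157 + 11.781 + 22.276 + 32.744 + 55.909 + 91.864 + 132.307 = 352.038 mg/L

352.038 mg/L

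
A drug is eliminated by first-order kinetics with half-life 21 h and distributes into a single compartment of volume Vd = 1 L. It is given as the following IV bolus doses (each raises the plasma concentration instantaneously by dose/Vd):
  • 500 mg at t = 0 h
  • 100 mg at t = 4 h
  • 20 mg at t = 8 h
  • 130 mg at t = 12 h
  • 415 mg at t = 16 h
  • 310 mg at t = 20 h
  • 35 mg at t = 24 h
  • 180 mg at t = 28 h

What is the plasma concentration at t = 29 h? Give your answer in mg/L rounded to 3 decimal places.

k = ln 2 / 21 = 0.03301 per h
Dose 1 (500 mg at t=0 h): 500·exp(−0.03301·29) = 191.983 mg/L
Dose 2 (100 mg at t=4 h): 100·exp(−0.03301·25) = 43.816 mg/L
Dose 3 (20 mg at t=8 h): 20·exp(−0.03301·21) = 10.000 mg/L
Dose 4 (130 mg at t=12 h): 130·exp(−0.03301·17) = 74.174 mg/L
Dose 5 (415 mg at t=16 h): 415·exp(−0.03301·13) = 270.207 mg/L
Dose 6 (310 mg at t=20 h): 310·exp(−0.03301·9) = 230.329 mg/L
Dose 7 (35 mg at t=24 h): 35·exp(−0.03301·5) = 29.675 mg/L
Dose 8 (180 mg at t=28 h): 180·exp(−0.03301·1) = 174.156 mg/L
C(29) = 191.983 + 43.816 + 10.000 + 74.174 + 270.207 + 230.329 + 29.675 + 174.156 = 1024.339 mg/L

1024.339 mg/L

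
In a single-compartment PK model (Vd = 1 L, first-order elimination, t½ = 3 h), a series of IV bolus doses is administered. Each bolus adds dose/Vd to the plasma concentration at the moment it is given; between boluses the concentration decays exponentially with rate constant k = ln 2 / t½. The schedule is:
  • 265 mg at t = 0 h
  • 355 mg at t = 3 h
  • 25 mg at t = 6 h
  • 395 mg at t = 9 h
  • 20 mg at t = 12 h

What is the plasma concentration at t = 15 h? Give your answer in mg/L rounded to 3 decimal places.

k = ln 2 / 3 = 0.23105 per h
Dose 1 (265 mg at t=0 h): 265·exp(−0.23105·15) = 8.281 mg/L
Dose 2 (355 mg at t=3 h): 355·exp(−0.23105·12) = 22.188 mg/L
Dose 3 (25 mg at t=6 h): 25·exp(−0.23105·9) = 3.125 mg/L
Dose 4 (395 mg at t=9 h): 395·exp(−0.23105·6) = 98.750 mg/L
Dose 5 (20 mg at t=12 h): 20·exp(−0.23105·3) = 10.000 mg/L
C(15) = 8.281 + 22.188 + 3.125 + 98.750 + 10.000 = 142.344 mg/L

142.344 mg/L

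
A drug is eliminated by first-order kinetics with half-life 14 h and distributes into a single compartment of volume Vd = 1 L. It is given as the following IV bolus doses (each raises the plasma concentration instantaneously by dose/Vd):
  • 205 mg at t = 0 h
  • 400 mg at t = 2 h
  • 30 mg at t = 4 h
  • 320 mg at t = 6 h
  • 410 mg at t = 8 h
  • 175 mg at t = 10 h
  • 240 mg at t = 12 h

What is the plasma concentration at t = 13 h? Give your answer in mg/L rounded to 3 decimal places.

k = ln 2 / 14 = 0.04951 per h
Dose 1 (205 mg at t=0 h): 205·exp(−0.04951·13) = 107.703 mg/L
Dose 2 (400 mg at t=2 h): 400·exp(−0.04951·11) = 232.026 mg/L
Dose 3 (30 mg at t=4 h): 30·exp(−0.04951·9) = 19.213 mg/L
Dose 4 (320 mg at t=6 h): 320·exp(−0.04951·7) = 226.274 mg/L
Dose 5 (410 mg at t=8 h): 410·exp(−0.04951·5) = 320.091 mg/L
Dose 6 (175 mg at t=10 h): 175·exp(−0.04951·3) = 150.845 mg/L
Dose 7 (240 mg at t=12 h): 240·exp(−0.04951·1) = 228.407 mg/L
C(13) = 107.703 + 232.026 + 19.213 + 226.274 + 320.091 + 150.845 + 228.407 = 1284.559 mg/L

1284.559 mg/L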